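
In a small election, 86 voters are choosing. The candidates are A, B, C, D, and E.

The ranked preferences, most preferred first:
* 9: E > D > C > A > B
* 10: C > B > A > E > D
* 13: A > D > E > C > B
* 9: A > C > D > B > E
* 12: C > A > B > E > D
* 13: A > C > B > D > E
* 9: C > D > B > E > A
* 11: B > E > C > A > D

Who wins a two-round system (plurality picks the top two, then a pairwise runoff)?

Round 1 first-place votes: A 35, B 11, C 31, D 0, E 9. A and C advance.
Runoff: A is ranked above C on 35 ballots, C above A on 51.

C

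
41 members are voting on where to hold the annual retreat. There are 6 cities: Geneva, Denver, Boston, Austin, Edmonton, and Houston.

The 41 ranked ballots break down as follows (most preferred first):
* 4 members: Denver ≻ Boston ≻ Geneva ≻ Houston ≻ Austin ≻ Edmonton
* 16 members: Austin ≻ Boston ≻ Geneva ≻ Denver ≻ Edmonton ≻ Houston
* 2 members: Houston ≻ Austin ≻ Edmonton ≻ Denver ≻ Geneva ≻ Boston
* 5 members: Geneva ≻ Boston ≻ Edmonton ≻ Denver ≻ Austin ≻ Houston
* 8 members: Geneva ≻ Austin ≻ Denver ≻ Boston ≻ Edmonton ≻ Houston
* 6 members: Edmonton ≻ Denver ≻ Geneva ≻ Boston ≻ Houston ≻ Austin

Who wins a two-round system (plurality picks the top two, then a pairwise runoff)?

Round 1 first-place votes: Geneva 13, Denver 4, Boston 0, Austin 16, Edmonton 6, Houston 2. Austin and Geneva advance.
Runoff: Austin is ranked above Geneva on 18 ballots, Geneva above Austin on 23.

Geneva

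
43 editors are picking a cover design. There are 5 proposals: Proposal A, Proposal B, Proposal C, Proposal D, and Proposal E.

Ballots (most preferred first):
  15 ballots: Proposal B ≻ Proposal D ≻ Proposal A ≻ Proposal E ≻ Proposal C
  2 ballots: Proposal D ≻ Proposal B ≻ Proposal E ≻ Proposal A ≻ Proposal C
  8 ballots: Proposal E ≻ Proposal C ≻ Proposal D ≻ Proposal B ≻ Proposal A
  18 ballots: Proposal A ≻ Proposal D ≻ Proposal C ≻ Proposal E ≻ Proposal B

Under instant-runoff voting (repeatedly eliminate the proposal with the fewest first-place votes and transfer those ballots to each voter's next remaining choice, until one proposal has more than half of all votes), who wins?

Round 1: Proposal A 18, Proposal B 15, Proposal C 0, Proposal D 2, Proposal E 8. Proposal C eliminated.
Round 2: Proposal A 18, Proposal B 15, Proposal D 2, Proposal E 8. Proposal D eliminated.
Round 3: Proposal A 18, Proposal B 17, Proposal E 8. Proposal E eliminated.
Round 4: Proposal A 18, Proposal B 25. Proposal B has a majority (≥22).

Proposal B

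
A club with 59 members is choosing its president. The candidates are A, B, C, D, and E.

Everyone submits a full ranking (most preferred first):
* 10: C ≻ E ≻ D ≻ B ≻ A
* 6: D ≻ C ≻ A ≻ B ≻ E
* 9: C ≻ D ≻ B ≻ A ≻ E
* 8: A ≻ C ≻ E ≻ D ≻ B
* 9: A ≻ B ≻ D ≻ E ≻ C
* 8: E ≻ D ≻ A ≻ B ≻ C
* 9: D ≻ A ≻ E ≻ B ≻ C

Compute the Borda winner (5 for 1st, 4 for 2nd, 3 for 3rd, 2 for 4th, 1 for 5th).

D

A: 10×1 + 6×3 + 9×2 + 8×5 + 9×5 + 8×3 + 9×4 = 191
B: 10×2 + 6×2 + 9×3 + 8×1 + 9×4 + 8×2 + 9×2 = 137
C: 10×5 + 6×4 + 9×5 + 8×4 + 9×1 + 8×1 + 9×1 = 177
D: 10×3 + 6×5 + 9×4 + 8×2 + 9×3 + 8×4 + 9×5 = 216
E: 10×4 + 6×1 + 9×1 + 8×3 + 9×2 + 8×5 + 9×3 = 164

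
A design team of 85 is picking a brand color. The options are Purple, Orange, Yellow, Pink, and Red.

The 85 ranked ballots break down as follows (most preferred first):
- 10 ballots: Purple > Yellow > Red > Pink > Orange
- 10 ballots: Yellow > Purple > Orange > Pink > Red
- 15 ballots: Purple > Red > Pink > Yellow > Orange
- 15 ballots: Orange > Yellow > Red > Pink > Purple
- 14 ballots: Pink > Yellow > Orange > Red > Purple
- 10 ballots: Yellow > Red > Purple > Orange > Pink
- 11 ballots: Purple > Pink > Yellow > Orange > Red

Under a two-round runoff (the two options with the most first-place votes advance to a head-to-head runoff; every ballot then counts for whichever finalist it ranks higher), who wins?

Yellow

Round 1 first-place votes: Purple 36, Orange 15, Yellow 20, Pink 14, Red 0. Purple and Yellow advance.
Runoff: Purple is ranked above Yellow on 36 ballots, Yellow above Purple on 49.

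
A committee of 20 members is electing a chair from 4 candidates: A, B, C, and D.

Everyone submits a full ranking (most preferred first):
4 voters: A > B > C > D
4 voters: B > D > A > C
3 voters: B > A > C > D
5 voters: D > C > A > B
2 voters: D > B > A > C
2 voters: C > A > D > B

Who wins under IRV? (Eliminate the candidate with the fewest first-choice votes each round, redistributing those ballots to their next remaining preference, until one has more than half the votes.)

Round 1: A 4, B 7, C 2, D 7. C eliminated.
Round 2: A 6, B 7, D 7. A eliminated.
Round 3: B 11, D 9. B has a majority (≥11).

B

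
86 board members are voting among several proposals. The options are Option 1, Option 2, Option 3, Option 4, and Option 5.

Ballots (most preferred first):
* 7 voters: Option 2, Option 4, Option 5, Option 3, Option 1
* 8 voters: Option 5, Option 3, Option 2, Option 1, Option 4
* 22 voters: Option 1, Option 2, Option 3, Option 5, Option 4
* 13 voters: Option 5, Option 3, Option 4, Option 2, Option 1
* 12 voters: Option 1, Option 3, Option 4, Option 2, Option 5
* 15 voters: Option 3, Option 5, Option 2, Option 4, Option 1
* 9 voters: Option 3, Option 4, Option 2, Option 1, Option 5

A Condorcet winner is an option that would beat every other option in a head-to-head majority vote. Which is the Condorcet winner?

Option 3

Option 3 vs Option 1: 52–34
Option 3 vs Option 2: 57–29
Option 3 vs Option 4: 79–7
Option 3 vs Option 5: 58–28
Option 3 beats every other option.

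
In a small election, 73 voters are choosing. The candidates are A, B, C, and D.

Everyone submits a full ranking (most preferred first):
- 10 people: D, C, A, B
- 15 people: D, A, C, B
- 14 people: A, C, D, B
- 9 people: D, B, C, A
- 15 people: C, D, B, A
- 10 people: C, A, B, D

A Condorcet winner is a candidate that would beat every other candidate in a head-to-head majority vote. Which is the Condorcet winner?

C

C vs A: 44–29
C vs B: 64–9
C vs D: 39–34
C beats every other candidate.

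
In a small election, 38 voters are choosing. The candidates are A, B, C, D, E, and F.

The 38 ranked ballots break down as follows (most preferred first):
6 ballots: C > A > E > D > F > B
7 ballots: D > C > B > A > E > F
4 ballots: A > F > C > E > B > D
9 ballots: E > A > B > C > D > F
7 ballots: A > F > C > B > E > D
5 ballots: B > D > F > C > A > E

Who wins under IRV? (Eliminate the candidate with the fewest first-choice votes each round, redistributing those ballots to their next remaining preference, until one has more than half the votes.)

A

Round 1: A 11, B 5, C 6, D 7, E 9, F 0. F eliminated.
Round 2: A 11, B 5, C 6, D 7, E 9. B eliminated.
Round 3: A 11, C 6, D 12, E 9. C eliminated.
Round 4: A 17, D 12, E 9. E eliminated.
Round 5: A 26, D 12. A has a majority (≥20).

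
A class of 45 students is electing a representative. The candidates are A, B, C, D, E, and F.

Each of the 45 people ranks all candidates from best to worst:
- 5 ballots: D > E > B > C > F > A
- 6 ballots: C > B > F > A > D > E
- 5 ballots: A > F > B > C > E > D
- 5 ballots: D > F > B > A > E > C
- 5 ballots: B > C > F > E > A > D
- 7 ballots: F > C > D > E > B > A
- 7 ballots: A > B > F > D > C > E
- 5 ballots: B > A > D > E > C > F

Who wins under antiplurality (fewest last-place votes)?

Last-place votes: A 12, B 0, C 5, D 10, E 13, F 5.

B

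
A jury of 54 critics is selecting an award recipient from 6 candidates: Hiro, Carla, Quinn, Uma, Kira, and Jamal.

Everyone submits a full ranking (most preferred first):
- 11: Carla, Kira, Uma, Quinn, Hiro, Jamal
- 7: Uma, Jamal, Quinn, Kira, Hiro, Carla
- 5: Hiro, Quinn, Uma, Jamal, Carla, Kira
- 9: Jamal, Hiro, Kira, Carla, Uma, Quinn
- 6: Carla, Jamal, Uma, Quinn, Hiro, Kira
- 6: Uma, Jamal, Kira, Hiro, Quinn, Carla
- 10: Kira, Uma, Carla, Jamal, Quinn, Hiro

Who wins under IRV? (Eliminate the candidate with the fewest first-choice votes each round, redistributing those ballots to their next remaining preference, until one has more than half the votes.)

Kira

Round 1: Hiro 5, Carla 17, Quinn 0, Uma 13, Kira 10, Jamal 9. Quinn eliminated.
Round 2: Hiro 5, Carla 17, Uma 13, Kira 10, Jamal 9. Hiro eliminated.
Round 3: Carla 17, Uma 18, Kira 10, Jamal 9. Jamal eliminated.
Round 4: Carla 17, Uma 18, Kira 19. Carla eliminated.
Round 5: Uma 24, Kira 30. Kira has a majority (≥28).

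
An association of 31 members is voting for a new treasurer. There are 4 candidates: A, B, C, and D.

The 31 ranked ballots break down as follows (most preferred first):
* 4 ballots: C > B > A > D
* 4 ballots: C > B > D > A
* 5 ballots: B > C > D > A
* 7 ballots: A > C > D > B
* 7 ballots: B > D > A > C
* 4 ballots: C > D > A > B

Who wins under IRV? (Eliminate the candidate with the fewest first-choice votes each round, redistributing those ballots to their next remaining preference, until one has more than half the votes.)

C

Round 1: A 7, B 12, C 12, D 0. D eliminated.
Round 2: A 7, B 12, C 12. A eliminated.
Round 3: B 12, C 19. C has a majority (≥16).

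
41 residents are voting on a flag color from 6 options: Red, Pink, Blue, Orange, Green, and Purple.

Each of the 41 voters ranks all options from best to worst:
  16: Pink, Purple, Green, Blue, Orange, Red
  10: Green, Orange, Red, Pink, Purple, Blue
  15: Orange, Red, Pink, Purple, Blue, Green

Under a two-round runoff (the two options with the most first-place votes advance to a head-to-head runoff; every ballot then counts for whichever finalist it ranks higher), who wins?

Orange

Round 1 first-place votes: Red 0, Pink 16, Blue 0, Orange 15, Green 10, Purple 0. Pink and Orange advance.
Runoff: Pink is ranked above Orange on 16 ballots, Orange above Pink on 25.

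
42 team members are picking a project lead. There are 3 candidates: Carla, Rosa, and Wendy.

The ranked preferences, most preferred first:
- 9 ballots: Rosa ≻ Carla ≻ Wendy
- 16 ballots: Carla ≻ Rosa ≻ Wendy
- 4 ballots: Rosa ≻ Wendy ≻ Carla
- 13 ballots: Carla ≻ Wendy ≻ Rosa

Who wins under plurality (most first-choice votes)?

First-place votes: Carla 29, Rosa 13, Wendy 0.

Carla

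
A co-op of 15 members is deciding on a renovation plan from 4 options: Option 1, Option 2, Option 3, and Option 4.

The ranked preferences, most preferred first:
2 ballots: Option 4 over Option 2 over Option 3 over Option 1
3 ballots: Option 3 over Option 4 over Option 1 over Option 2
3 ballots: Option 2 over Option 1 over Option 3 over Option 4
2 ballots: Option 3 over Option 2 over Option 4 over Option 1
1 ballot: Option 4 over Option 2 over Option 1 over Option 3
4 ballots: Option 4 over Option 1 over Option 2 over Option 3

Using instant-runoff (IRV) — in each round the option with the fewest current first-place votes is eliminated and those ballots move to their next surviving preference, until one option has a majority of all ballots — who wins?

Round 1: Option 1 0, Option 2 3, Option 3 5, Option 4 7. Option 1 eliminated.
Round 2: Option 2 3, Option 3 5, Option 4 7. Option 2 eliminated.
Round 3: Option 3 8, Option 4 7. Option 3 has a majority (≥8).

Option 3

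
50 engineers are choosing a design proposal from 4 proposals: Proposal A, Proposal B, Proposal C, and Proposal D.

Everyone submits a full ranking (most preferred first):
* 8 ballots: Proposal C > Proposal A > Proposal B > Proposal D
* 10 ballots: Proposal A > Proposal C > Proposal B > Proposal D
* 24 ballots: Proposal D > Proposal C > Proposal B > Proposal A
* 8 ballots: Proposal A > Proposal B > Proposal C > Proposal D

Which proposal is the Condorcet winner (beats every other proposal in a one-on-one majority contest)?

Proposal C vs Proposal A: 32–18
Proposal C vs Proposal B: 42–8
Proposal C vs Proposal D: 26–24
Proposal C beats every other proposal.

Proposal C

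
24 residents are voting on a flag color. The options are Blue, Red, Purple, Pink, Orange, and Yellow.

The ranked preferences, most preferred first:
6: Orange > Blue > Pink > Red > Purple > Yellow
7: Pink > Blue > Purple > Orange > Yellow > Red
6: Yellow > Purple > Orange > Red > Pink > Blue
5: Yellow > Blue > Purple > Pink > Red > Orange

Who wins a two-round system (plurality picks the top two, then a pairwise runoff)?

Pink

Round 1 first-place votes: Blue 0, Red 0, Purple 0, Pink 7, Orange 6, Yellow 11. Yellow and Pink advance.
Runoff: Yellow is ranked above Pink on 11 ballots, Pink above Yellow on 13.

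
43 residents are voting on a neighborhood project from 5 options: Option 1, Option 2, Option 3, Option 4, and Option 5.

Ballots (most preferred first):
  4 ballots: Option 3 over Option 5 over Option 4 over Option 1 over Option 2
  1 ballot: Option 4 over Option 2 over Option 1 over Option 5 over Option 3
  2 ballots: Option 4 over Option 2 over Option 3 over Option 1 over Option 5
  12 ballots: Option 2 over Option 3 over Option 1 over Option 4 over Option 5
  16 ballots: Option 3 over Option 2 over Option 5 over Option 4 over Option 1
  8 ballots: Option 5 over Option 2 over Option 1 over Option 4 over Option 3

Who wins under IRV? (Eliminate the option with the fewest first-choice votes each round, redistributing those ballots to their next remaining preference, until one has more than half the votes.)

Option 2

Round 1: Option 1 0, Option 2 12, Option 3 20, Option 4 3, Option 5 8. Option 1 eliminated.
Round 2: Option 2 12, Option 3 20, Option 4 3, Option 5 8. Option 4 eliminated.
Round 3: Option 2 15, Option 3 20, Option 5 8. Option 5 eliminated.
Round 4: Option 2 23, Option 3 20. Option 2 has a majority (≥22).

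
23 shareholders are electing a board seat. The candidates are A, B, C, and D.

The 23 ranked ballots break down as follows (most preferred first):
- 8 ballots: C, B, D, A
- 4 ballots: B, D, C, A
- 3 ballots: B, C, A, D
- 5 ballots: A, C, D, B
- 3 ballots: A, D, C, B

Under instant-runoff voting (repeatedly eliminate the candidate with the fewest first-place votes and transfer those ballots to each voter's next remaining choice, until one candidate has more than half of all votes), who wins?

Round 1: A 8, B 7, C 8, D 0. D eliminated.
Round 2: A 8, B 7, C 8. B eliminated.
Round 3: A 8, C 15. C has a majority (≥12).

C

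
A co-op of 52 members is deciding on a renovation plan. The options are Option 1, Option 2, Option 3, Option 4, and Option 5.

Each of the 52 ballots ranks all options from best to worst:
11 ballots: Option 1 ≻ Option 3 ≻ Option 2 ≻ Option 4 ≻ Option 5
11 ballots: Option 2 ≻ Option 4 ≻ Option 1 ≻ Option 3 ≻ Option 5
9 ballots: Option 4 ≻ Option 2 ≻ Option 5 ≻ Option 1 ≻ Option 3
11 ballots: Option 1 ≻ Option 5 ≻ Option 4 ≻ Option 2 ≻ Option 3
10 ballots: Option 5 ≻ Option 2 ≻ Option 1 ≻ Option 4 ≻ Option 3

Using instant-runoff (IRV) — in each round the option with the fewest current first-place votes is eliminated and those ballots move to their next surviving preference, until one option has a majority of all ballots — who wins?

Option 2

Round 1: Option 1 22, Option 2 11, Option 3 0, Option 4 9, Option 5 10. Option 3 eliminated.
Round 2: Option 1 22, Option 2 11, Option 4 9, Option 5 10. Option 4 eliminated.
Round 3: Option 1 22, Option 2 20, Option 5 10. Option 5 eliminated.
Round 4: Option 1 22, Option 2 30. Option 2 has a majority (≥27).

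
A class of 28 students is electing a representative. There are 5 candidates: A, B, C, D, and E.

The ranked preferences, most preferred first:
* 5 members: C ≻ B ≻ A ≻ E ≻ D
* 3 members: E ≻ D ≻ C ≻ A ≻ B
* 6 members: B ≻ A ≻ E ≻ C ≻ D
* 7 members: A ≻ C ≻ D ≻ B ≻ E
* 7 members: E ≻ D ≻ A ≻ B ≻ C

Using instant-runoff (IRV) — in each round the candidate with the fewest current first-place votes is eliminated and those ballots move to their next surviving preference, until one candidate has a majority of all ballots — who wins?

Round 1: A 7, B 6, C 5, D 0, E 10. D eliminated.
Round 2: A 7, B 6, C 5, E 10. C eliminated.
Round 3: A 7, B 11, E 10. A eliminated.
Round 4: B 18, E 10. B has a majority (≥15).

B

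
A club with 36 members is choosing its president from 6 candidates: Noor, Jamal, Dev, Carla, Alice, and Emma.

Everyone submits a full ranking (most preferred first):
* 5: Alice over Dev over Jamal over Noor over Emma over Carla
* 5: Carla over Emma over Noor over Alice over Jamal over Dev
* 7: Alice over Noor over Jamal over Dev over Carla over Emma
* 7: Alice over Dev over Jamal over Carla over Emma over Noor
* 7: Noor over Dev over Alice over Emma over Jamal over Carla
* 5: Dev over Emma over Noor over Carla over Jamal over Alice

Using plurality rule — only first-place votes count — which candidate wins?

First-place votes: Noor 7, Jamal 0, Dev 5, Carla 5, Alice 19, Emma 0.

Alice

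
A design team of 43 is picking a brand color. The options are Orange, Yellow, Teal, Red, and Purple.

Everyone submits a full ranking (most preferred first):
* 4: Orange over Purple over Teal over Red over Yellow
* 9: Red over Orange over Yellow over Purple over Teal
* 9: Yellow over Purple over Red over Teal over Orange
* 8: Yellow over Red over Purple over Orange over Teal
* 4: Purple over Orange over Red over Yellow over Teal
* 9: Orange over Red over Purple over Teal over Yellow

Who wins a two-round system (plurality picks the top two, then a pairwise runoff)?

Orange

Round 1 first-place votes: Orange 13, Yellow 17, Teal 0, Red 9, Purple 4. Yellow and Orange advance.
Runoff: Yellow is ranked above Orange on 17 ballots, Orange above Yellow on 26.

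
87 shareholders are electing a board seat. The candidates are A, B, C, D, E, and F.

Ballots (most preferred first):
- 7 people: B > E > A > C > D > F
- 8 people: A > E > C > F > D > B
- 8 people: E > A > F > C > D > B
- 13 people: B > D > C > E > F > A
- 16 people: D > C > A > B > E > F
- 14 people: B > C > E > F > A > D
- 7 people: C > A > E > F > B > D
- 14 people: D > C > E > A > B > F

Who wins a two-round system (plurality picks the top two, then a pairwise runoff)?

Round 1 first-place votes: A 8, B 34, C 7, D 30, E 8, F 0. B and D advance.
Runoff: B is ranked above D on 41 ballots, D above B on 46.

D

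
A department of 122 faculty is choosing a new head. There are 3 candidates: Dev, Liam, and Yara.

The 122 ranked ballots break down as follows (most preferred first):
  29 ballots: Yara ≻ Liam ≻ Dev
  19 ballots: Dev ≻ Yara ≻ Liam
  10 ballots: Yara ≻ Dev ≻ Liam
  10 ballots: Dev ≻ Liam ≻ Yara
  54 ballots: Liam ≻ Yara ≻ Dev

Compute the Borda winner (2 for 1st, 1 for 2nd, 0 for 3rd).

Dev: 29×0 + 19×2 + 10×1 + 10×2 + 54×0 = 68
Liam: 29×1 + 19×0 + 10×0 + 10×1 + 54×2 = 147
Yara: 29×2 + 19×1 + 10×2 + 10×0 + 54×1 = 151

Yara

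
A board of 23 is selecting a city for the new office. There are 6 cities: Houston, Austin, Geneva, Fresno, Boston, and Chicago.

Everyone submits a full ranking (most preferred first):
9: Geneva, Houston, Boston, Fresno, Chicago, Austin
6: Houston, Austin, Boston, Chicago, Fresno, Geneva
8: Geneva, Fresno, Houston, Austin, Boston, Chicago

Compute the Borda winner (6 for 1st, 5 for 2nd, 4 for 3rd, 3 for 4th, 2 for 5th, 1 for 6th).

Houston: 9×5 + 6×6 + 8×4 = 113
Austin: 9×1 + 6×5 + 8×3 = 63
Geneva: 9×6 + 6×1 + 8×6 = 108
Fresno: 9×3 + 6×2 + 8×5 = 79
Boston: 9×4 + 6×4 + 8×2 = 76
Chicago: 9×2 + 6×3 + 8×1 = 44

Houston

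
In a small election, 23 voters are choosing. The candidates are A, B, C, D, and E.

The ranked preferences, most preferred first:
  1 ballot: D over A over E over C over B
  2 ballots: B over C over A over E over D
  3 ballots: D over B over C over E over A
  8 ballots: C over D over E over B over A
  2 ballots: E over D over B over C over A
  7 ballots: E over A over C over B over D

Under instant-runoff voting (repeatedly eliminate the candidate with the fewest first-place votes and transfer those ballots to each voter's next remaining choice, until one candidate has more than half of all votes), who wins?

Round 1: A 0, B 2, C 8, D 4, E 9. A eliminated.
Round 2: B 2, C 8, D 4, E 9. B eliminated.
Round 3: C 10, D 4, E 9. D eliminated.
Round 4: C 13, E 10. C has a majority (≥12).

C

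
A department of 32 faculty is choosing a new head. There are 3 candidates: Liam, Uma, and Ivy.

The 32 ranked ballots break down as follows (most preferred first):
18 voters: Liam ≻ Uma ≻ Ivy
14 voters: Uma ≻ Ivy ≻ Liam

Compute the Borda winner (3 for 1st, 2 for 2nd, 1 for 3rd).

Uma

Liam: 18×3 + 14×1 = 68
Uma: 18×2 + 14×3 = 78
Ivy: 18×1 + 14×2 = 46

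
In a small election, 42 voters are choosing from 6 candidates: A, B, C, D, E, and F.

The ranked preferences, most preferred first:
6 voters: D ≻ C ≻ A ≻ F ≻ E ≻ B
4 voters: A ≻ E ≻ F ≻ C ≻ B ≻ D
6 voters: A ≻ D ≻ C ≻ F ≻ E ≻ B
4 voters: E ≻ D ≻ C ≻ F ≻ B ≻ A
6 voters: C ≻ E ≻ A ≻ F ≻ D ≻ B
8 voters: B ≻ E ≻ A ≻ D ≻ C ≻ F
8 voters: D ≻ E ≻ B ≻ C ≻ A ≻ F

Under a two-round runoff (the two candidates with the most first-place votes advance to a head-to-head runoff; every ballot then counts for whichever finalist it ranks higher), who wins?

A

Round 1 first-place votes: A 10, B 8, C 6, D 14, E 4, F 0. D and A advance.
Runoff: D is ranked above A on 18 ballots, A above D on 24.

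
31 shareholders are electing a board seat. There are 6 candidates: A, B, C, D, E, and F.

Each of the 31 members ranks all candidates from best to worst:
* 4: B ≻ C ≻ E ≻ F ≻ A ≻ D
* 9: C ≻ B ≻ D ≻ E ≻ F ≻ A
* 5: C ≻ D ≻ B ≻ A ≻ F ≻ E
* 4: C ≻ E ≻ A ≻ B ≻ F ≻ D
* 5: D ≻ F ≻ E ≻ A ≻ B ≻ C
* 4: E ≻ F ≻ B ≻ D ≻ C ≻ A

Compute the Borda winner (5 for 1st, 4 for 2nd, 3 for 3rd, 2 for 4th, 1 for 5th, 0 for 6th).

A: 4×1 + 9×0 + 5×2 + 4×3 + 5×2 + 4×0 = 36
B: 4×5 + 9×4 + 5×3 + 4×2 + 5×1 + 4×3 = 96
C: 4×4 + 9×5 + 5×5 + 4×5 + 5×0 + 4×1 = 110
D: 4×0 + 9×3 + 5×4 + 4×0 + 5×5 + 4×2 = 80
E: 4×3 + 9×2 + 5×0 + 4×4 + 5×3 + 4×5 = 81
F: 4×2 + 9×1 + 5×1 + 4×1 + 5×4 + 4×4 = 62

C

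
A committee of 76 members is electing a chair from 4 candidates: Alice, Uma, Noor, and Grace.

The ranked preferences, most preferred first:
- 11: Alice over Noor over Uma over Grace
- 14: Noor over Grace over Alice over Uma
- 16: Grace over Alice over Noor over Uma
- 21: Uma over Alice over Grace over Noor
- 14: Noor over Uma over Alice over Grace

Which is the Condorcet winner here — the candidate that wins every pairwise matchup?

Alice vs Uma: 41–35
Alice vs Noor: 48–28
Alice vs Grace: 46–30
Alice beats every other candidate.

Alice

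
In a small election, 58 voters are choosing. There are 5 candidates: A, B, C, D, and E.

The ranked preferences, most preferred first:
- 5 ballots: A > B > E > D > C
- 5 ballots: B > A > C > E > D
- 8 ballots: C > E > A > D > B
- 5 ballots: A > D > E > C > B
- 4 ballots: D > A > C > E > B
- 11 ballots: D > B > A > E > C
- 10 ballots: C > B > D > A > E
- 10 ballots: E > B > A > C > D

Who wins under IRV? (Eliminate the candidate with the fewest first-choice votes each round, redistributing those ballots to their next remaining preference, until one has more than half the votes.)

A

Round 1: A 10, B 5, C 18, D 15, E 10. B eliminated.
Round 2: A 15, C 18, D 15, E 10. E eliminated.
Round 3: A 25, C 18, D 15. D eliminated.
Round 4: A 40, C 18. A has a majority (≥30).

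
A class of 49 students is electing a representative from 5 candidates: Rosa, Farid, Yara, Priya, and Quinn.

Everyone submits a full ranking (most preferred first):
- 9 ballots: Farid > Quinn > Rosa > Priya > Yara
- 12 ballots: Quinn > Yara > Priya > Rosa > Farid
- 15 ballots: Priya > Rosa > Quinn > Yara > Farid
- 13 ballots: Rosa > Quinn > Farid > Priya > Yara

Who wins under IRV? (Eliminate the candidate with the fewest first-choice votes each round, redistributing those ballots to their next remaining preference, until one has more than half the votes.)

Quinn

Round 1: Rosa 13, Farid 9, Yara 0, Priya 15, Quinn 12. Yara eliminated.
Round 2: Rosa 13, Farid 9, Priya 15, Quinn 12. Farid eliminated.
Round 3: Rosa 13, Priya 15, Quinn 21. Rosa eliminated.
Round 4: Priya 15, Quinn 34. Quinn has a majority (≥25).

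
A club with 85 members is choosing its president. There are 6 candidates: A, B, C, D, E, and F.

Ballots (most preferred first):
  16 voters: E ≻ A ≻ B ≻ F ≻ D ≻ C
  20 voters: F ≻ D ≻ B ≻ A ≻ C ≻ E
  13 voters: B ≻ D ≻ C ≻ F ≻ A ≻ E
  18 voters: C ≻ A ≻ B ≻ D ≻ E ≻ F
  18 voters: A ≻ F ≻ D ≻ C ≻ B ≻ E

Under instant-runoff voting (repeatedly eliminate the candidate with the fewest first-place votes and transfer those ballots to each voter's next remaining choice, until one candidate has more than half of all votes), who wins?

A

Round 1: A 18, B 13, C 18, D 0, E 16, F 20. D eliminated.
Round 2: A 18, B 13, C 18, E 16, F 20. B eliminated.
Round 3: A 18, C 31, E 16, F 20. E eliminated.
Round 4: A 34, C 31, F 20. F eliminated.
Round 5: A 54, C 31. A has a majority (≥43).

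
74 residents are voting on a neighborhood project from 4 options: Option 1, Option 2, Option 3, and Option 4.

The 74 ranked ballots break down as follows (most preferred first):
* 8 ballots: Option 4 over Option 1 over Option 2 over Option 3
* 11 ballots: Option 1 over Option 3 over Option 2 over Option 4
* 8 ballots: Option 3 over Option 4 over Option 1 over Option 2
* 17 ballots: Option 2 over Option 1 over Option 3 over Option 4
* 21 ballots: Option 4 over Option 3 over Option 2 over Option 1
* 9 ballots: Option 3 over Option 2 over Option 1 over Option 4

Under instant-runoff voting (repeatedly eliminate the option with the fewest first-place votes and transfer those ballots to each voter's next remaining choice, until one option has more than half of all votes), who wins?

Option 3

Round 1: Option 1 11, Option 2 17, Option 3 17, Option 4 29. Option 1 eliminated.
Round 2: Option 2 17, Option 3 28, Option 4 29. Option 2 eliminated.
Round 3: Option 3 45, Option 4 29. Option 3 has a majority (≥38).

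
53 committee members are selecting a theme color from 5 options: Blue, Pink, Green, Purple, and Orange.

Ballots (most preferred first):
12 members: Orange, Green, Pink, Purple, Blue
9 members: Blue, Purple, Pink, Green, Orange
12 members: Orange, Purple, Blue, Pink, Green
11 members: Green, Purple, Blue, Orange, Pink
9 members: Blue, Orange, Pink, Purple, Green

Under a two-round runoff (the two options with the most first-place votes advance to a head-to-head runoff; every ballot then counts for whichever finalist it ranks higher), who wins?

Round 1 first-place votes: Blue 18, Pink 0, Green 11, Purple 0, Orange 24. Orange and Blue advance.
Runoff: Orange is ranked above Blue on 24 ballots, Blue above Orange on 29.

Blue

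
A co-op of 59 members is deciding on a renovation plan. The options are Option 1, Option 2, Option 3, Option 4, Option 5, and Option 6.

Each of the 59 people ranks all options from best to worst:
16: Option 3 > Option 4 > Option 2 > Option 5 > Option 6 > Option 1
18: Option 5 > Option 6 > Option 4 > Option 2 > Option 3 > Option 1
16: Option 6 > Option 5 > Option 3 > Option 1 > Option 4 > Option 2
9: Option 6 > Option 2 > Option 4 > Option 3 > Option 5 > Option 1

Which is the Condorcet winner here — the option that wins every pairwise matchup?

Option 5

Option 5 vs Option 1: 59–0
Option 5 vs Option 2: 34–25
Option 5 vs Option 3: 34–25
Option 5 vs Option 4: 34–25
Option 5 vs Option 6: 34–25
Option 5 beats every other option.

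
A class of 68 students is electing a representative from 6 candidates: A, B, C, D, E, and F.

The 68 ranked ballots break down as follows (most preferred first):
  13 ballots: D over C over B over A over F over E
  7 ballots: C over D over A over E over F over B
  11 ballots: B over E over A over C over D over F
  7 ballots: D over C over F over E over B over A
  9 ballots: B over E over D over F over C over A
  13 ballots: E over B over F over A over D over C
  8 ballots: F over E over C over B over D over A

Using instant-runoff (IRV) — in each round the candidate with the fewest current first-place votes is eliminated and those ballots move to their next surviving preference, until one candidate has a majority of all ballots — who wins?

Round 1: A 0, B 20, C 7, D 20, E 13, F 8. A eliminated.
Round 2: B 20, C 7, D 20, E 13, F 8. C eliminated.
Round 3: B 20, D 27, E 13, F 8. F eliminated.
Round 4: B 20, D 27, E 21. B eliminated.
Round 5: D 27, E 41. E has a majority (≥35).

E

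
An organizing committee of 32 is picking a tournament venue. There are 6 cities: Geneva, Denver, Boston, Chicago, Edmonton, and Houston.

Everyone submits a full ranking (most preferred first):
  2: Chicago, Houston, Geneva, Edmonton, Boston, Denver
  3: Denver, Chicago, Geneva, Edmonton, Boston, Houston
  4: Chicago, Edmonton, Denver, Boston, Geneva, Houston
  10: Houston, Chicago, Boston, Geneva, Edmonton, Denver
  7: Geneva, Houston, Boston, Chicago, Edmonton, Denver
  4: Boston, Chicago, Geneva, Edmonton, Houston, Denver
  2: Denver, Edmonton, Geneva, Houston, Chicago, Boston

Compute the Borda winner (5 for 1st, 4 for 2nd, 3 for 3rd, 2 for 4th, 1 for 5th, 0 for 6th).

Chicago

Geneva: 2×3 + 3×3 + 4×1 + 10×2 + 7×5 + 4×3 + 2×3 = 92
Denver: 2×0 + 3×5 + 4×3 + 10×0 + 7×0 + 4×0 + 2×5 = 37
Boston: 2×1 + 3×1 + 4×2 + 10×3 + 7×3 + 4×5 + 2×0 = 84
Chicago: 2×5 + 3×4 + 4×5 + 10×4 + 7×2 + 4×4 + 2×1 = 114
Edmonton: 2×2 + 3×2 + 4×4 + 10×1 + 7×1 + 4×2 + 2×4 = 59
Houston: 2×4 + 3×0 + 4×0 + 10×5 + 7×4 + 4×1 + 2×2 = 94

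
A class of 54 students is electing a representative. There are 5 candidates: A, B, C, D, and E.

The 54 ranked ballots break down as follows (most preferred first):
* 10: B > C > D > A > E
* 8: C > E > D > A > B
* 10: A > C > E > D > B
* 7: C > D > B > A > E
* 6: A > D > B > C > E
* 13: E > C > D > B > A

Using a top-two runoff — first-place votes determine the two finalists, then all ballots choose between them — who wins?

C

Round 1 first-place votes: A 16, B 10, C 15, D 0, E 13. A and C advance.
Runoff: A is ranked above C on 16 ballots, C above A on 38.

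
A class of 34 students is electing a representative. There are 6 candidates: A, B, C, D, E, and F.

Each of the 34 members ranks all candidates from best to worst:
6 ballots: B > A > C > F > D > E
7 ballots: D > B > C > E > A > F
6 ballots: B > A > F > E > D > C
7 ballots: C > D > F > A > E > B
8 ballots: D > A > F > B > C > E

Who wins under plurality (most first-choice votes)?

First-place votes: A 0, B 12, C 7, D 15, E 0, F 0.

D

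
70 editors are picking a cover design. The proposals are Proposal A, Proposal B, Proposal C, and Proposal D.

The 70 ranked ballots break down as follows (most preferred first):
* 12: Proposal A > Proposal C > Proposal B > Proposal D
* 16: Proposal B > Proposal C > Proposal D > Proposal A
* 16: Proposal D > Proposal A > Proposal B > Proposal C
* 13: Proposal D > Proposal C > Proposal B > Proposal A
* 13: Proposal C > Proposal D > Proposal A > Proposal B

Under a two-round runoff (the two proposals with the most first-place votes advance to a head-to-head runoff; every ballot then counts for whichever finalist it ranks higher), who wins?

Round 1 first-place votes: Proposal A 12, Proposal B 16, Proposal C 13, Proposal D 29. Proposal D and Proposal B advance.
Runoff: Proposal D is ranked above Proposal B on 42 ballots, Proposal B above Proposal D on 28.

Proposal D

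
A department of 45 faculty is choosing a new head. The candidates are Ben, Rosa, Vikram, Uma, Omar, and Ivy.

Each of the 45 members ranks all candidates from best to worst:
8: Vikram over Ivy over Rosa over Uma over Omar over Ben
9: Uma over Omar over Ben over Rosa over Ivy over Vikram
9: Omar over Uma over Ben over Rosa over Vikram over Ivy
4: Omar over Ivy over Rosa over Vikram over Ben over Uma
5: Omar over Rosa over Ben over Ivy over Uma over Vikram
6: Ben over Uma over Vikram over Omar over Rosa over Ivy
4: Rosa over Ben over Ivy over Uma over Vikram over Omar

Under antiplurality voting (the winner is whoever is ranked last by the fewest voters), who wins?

Rosa

Last-place votes: Ben 8, Rosa 0, Vikram 14, Uma 4, Omar 4, Ivy 15.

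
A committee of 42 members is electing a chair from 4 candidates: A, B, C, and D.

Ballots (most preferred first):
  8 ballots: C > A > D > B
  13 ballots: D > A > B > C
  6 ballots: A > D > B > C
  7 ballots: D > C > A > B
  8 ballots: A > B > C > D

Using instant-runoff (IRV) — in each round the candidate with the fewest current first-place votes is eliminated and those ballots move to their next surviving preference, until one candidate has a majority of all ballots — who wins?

A

Round 1: A 14, B 0, C 8, D 20. B eliminated.
Round 2: A 14, C 8, D 20. C eliminated.
Round 3: A 22, D 20. A has a majority (≥22).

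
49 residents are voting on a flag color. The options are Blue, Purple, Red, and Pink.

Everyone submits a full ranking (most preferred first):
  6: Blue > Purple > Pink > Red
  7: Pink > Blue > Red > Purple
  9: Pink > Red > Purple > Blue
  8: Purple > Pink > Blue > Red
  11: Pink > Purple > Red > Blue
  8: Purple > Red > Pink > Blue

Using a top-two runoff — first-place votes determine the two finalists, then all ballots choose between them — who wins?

Round 1 first-place votes: Blue 6, Purple 16, Red 0, Pink 27. Pink and Purple advance.
Runoff: Pink is ranked above Purple on 27 ballots, Purple above Pink on 22.

Pink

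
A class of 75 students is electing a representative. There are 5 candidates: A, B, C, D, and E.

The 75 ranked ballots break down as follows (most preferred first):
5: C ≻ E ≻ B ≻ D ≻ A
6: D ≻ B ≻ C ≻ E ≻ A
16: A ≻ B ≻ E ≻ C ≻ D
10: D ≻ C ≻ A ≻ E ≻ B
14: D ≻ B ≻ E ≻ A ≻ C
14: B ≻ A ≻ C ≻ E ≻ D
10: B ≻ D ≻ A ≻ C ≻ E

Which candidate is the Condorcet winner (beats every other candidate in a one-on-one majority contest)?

B vs A: 49–26
B vs C: 60–15
B vs D: 45–30
B vs E: 60–15
B beats every other candidate.

B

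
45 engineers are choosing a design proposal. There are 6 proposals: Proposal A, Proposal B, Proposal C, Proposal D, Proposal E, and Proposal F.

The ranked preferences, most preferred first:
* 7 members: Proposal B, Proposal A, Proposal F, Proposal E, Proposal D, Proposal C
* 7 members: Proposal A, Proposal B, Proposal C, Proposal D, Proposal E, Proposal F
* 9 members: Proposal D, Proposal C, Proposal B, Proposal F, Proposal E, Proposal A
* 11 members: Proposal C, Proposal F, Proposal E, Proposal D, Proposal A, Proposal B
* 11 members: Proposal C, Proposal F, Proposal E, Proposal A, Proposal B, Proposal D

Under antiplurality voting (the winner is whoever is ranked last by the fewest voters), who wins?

Last-place votes: Proposal A 9, Proposal B 11, Proposal C 7, Proposal D 11, Proposal E 0, Proposal F 7.

Proposal E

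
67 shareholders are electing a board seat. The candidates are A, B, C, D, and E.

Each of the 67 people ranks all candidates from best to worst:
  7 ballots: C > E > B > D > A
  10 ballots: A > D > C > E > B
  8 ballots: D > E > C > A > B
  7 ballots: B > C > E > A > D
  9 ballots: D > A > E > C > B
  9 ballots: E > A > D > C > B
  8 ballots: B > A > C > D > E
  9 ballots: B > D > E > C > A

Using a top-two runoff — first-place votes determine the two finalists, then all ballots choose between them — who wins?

D

Round 1 first-place votes: A 10, B 24, C 7, D 17, E 9. B and D advance.
Runoff: B is ranked above D on 31 ballots, D above B on 36.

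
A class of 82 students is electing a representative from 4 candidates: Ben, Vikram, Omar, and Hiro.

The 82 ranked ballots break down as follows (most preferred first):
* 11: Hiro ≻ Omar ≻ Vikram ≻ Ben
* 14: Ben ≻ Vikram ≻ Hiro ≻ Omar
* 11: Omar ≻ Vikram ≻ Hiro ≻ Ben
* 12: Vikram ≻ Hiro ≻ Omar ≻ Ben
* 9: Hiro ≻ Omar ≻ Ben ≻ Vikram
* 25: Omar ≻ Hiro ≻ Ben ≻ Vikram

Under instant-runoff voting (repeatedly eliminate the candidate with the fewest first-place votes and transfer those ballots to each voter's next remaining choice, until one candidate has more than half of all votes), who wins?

Round 1: Ben 14, Vikram 12, Omar 36, Hiro 20. Vikram eliminated.
Round 2: Ben 14, Omar 36, Hiro 32. Ben eliminated.
Round 3: Omar 36, Hiro 46. Hiro has a majority (≥42).

Hiro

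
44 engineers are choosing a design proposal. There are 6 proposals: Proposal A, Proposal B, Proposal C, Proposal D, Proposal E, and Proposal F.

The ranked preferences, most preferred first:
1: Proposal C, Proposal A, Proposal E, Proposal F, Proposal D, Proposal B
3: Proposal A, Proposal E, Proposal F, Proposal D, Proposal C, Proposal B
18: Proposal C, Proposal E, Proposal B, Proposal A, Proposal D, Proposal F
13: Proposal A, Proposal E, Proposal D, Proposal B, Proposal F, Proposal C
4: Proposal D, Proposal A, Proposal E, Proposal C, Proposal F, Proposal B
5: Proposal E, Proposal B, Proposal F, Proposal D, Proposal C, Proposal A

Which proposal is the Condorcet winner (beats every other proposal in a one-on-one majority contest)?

Proposal E vs Proposal A: 23–21
Proposal E vs Proposal B: 44–0
Proposal E vs Proposal C: 25–19
Proposal E vs Proposal D: 40–4
Proposal E vs Proposal F: 44–0
Proposal E beats every other proposal.

Proposal E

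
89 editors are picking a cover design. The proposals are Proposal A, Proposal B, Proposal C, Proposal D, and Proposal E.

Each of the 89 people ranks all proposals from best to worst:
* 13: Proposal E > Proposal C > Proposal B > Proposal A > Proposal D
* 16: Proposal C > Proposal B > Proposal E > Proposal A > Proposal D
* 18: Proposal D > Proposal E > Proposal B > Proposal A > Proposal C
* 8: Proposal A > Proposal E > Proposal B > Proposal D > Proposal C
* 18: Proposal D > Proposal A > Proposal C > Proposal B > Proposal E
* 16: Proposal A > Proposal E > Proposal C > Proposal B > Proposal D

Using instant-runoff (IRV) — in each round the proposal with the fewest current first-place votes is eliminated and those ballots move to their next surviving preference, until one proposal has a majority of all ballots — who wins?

Proposal C

Round 1: Proposal A 24, Proposal B 0, Proposal C 16, Proposal D 36, Proposal E 13. Proposal B eliminated.
Round 2: Proposal A 24, Proposal C 16, Proposal D 36, Proposal E 13. Proposal E eliminated.
Round 3: Proposal A 24, Proposal C 29, Proposal D 36. Proposal A eliminated.
Round 4: Proposal C 45, Proposal D 44. Proposal C has a majority (≥45).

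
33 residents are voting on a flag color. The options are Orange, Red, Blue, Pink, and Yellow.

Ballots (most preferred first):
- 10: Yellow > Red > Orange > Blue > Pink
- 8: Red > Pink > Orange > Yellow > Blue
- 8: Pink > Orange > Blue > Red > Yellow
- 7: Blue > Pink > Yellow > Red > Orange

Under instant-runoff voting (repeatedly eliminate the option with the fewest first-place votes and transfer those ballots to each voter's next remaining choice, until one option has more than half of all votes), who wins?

Pink

Round 1: Orange 0, Red 8, Blue 7, Pink 8, Yellow 10. Orange eliminated.
Round 2: Red 8, Blue 7, Pink 8, Yellow 10. Blue eliminated.
Round 3: Red 8, Pink 15, Yellow 10. Red eliminated.
Round 4: Pink 23, Yellow 10. Pink has a majority (≥17).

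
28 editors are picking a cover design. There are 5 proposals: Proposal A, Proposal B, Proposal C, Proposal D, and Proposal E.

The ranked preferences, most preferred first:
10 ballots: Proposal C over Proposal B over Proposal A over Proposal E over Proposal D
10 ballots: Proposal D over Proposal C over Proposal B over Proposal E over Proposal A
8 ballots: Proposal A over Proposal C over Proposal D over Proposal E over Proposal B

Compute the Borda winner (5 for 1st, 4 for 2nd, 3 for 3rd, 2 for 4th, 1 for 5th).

Proposal C

Proposal A: 10×3 + 10×1 + 8×5 = 80
Proposal B: 10×4 + 10×3 + 8×1 = 78
Proposal C: 10×5 + 10×4 + 8×4 = 122
Proposal D: 10×1 + 10×5 + 8×3 = 84
Proposal E: 10×2 + 10×2 + 8×2 = 56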